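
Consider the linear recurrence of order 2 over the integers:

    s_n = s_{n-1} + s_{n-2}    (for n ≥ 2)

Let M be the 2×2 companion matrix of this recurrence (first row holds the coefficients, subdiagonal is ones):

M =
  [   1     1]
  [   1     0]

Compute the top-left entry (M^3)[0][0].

3

(M^3)[0][0] is the top entry after applying M 3 times to the unit state (1, 0). Equivalently it is h_{4} for the auxiliary sequence (h_n) obeying the same recurrence with h_1 = 1 and h_i = 0 for 0 ≤ i < 1:
h_2 = 1·1 + 1·0 = 1
h_3 = 1·1 + 1·1 = 2
h_4 = 1·2 + 1·1 = 3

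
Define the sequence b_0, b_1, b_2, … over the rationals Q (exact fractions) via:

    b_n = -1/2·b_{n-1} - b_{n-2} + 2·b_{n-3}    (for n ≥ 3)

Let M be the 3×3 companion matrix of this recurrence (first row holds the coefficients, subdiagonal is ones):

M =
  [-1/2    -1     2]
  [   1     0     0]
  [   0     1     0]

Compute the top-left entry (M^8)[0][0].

-3595/256

(M^8)[0][0] is the top entry after applying M 8 times to the unit state (1, 0, 0). Equivalently it is h_{10} for the auxiliary sequence (h_n) obeying the same recurrence with h_2 = 1 and h_i = 0 for 0 ≤ i < 2:
h_3 = -1/2·1 + -1·0 + 2·0 = -1/2
h_4 = -1/2·-1/2 + -1·1 + 2·0 = -3/4
h_5 = -1/2·-3/4 + -1·-1/2 + 2·1 = 23/8
h_6 = -1/2·23/8 + -1·-3/4 + 2·-1/2 = -27/16
h_7 = -1/2·-27/16 + -1·23/8 + 2·-3/4 = -113/32
h_8 = -1/2·-113/32 + -1·-27/16 + 2·23/8 = 589/64
h_9 = -1/2·589/64 + -1·-113/32 + 2·-27/16 = -569/128
h_10 = -1/2·-569/128 + -1·589/64 + 2·-113/32 = -3595/256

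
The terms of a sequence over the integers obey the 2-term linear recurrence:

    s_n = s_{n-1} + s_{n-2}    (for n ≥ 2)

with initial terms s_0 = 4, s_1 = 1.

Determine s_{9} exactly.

s_2 = 1·1 + 1·4 = 5
s_3 = 1·5 + 1·1 = 6
s_4 = 1·6 + 1·5 = 11
s_5 = 1·11 + 1·6 = 17
s_6 = 1·17 + 1·11 = 28
s_7 = 1·28 + 1·17 = 45
s_8 = 1·45 + 1·28 = 73
s_9 = 1·73 + 1·45 = 118

118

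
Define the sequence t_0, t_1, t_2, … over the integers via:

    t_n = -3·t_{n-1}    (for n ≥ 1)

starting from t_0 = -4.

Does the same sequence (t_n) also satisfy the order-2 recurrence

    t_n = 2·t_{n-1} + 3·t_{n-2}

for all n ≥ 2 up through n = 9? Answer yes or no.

no

Terms t_0..t_9: -4, 12, -36, 108, -324, 972, -2916, 8748, -26244, 78732
n=2: candidate gives 12, actual t_2 = -36 ✗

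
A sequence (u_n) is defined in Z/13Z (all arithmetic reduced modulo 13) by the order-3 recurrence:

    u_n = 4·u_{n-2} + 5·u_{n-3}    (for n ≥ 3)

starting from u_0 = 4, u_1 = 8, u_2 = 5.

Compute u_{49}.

11

u_3 = 0·5 + 4·8 + 5·4 = 0
u_4 = 0·0 + 4·5 + 5·8 = 8
u_5 = 0·8 + 4·0 + 5·5 = 12
u_6 = 0·12 + 4·8 + 5·0 = 6
u_7 = 0·6 + 4·12 + 5·8 = 10
u_8 = 0·10 + 4·6 + 5·12 = 6
u_9 = 0·6 + 4·10 + 5·6 = 5
u_10 = 0·5 + 4·6 + 5·10 = 9
u_11 = 0·9 + 4·5 + 5·6 = 11
u_12 = 0·11 + 4·9 + 5·5 = 9
u_13 = 0·9 + 4·11 + 5·9 = 11
u_14 = 0·11 + 4·9 + 5·11 = 0
u_15 = 0·0 + 4·11 + 5·9 = 11
u_16 = 0·11 + 4·0 + 5·11 = 3
u_17 = 0·3 + 4·11 + 5·0 = 5
u_18 = 0·5 + 4·3 + 5·11 = 2
u_19 = 0·2 + 4·5 + 5·3 = 9
u_20 = 0·9 + 4·2 + 5·5 = 7
u_21 = 0·7 + 4·9 + 5·2 = 7
u_22 = 0·7 + 4·7 + 5·9 = 8
u_23 = 0·8 + 4·7 + 5·7 = 11
u_24 = 0·11 + 4·8 + 5·7 = 2
u_25 = 0·2 + 4·11 + 5·8 = 6
u_26 = 0·6 + 4·2 + 5·11 = 11
u_27 = 0·11 + 4·6 + 5·2 = 8
u_28 = 0·8 + 4·11 + 5·6 = 9
u_29 = 0·9 + 4·8 + 5·11 = 9
u_30 = 0·9 + 4·9 + 5·8 = 11
u_31 = 0·11 + 4·9 + 5·9 = 3
u_32 = 0·3 + 4·11 + 5·9 = 11
u_33 = 0·11 + 4·3 + 5·11 = 2
u_34 = 0·2 + 4·11 + 5·3 = 7
u_35 = 0·7 + 4·2 + 5·11 = 11
u_36 = 0·11 + 4·7 + 5·2 = 12
u_37 = 0·12 + 4·11 + 5·7 = 1
u_38 = 0·1 + 4·12 + 5·11 = 12
u_39 = 0·12 + 4·1 + 5·12 = 12
u_40 = 0·12 + 4·12 + 5·1 = 1
u_41 = 0·1 + 4·12 + 5·12 = 4
u_42 = 0·4 + 4·1 + 5·12 = 12
u_43 = 0·12 + 4·4 + 5·1 = 8
u_44 = 0·8 + 4·12 + 5·4 = 3
u_45 = 0·3 + 4·8 + 5·12 = 1
u_46 = 0·1 + 4·3 + 5·8 = 0
u_47 = 0·0 + 4·1 + 5·3 = 6
u_48 = 0·6 + 4·0 + 5·1 = 5
u_49 = 0·5 + 4·6 + 5·0 = 11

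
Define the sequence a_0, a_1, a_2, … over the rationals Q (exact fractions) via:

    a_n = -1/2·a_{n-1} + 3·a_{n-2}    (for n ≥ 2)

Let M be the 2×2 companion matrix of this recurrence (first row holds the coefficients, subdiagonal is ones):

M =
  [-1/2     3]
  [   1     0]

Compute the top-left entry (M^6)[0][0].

(M^6)[0][0] is the top entry after applying M 6 times to the unit state (1, 0). Equivalently it is h_{7} for the auxiliary sequence (h_n) obeying the same recurrence with h_1 = 1 and h_i = 0 for 0 ≤ i < 1:
h_2 = -1/2·1 + 3·0 = -1/2
h_3 = -1/2·-1/2 + 3·1 = 13/4
h_4 = -1/2·13/4 + 3·-1/2 = -25/8
h_5 = -1/2·-25/8 + 3·13/4 = 181/16
h_6 = -1/2·181/16 + 3·-25/8 = -481/32
h_7 = -1/2·-481/32 + 3·181/16 = 2653/64

2653/64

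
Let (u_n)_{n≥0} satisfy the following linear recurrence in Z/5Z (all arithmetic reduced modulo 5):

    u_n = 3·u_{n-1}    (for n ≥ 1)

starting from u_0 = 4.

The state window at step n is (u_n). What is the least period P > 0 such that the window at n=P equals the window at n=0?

4

n=0: window = (4)
n=1: window = (2)
n=2: window = (1)
n=3: window = (3)
n=4: window = (4)
window at n=4 equals window at n=0 → period = 4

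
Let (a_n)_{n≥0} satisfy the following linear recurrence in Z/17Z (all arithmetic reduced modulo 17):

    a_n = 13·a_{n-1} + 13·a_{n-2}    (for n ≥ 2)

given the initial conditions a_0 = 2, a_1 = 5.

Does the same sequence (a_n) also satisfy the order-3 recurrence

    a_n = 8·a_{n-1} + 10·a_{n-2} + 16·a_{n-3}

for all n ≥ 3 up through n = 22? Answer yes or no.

no

Terms a_0..a_22: 2, 5, 6, 7, 16, 10, 15, 2, 0, 9, 15, 6, 1, 6, 6, 3, 15, 13, 7, 5, 3, 2, 14
n=3: candidate gives 11, actual a_3 = 7 ✗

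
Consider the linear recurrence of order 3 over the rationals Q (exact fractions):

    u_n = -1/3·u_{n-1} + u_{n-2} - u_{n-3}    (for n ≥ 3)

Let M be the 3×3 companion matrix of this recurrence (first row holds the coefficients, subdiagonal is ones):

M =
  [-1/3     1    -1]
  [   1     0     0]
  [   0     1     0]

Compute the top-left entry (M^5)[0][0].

-847/243

(M^5)[0][0] is the top entry after applying M 5 times to the unit state (1, 0, 0). Equivalently it is h_{7} for the auxiliary sequence (h_n) obeying the same recurrence with h_2 = 1 and h_i = 0 for 0 ≤ i < 2:
h_3 = -1/3·1 + 1·0 + -1·0 = -1/3
h_4 = -1/3·-1/3 + 1·1 + -1·0 = 10/9
h_5 = -1/3·10/9 + 1·-1/3 + -1·1 = -46/27
h_6 = -1/3·-46/27 + 1·10/9 + -1·-1/3 = 163/81
h_7 = -1/3·163/81 + 1·-46/27 + -1·10/9 = -847/243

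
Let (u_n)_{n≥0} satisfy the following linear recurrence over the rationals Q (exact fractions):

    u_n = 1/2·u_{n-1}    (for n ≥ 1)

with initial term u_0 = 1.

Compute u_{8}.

u_1 = 1/2·1 = 1/2
u_2 = 1/2·1/2 = 1/4
u_3 = 1/2·1/4 = 1/8
u_4 = 1/2·1/8 = 1/16
u_5 = 1/2·1/16 = 1/32
u_6 = 1/2·1/32 = 1/64
u_7 = 1/2·1/64 = 1/128
u_8 = 1/2·1/128 = 1/256

1/256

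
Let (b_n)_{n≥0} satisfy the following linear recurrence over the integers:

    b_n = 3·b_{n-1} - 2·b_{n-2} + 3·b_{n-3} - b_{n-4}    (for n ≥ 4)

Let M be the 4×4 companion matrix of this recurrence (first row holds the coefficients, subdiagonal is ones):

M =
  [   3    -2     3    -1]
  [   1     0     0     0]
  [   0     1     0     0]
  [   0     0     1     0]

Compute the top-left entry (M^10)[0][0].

(M^10)[0][0] is the top entry after applying M 10 times to the unit state (1, 0, 0, 0). Equivalently it is h_{13} for the auxiliary sequence (h_n) obeying the same recurrence with h_3 = 1 and h_i = 0 for 0 ≤ i < 3:
h_4 = 3·1 + -2·0 + 3·0 + -1·0 = 3
h_5 = 3·3 + -2·1 + 3·0 + -1·0 = 7
h_6 = 3·7 + -2·3 + 3·1 + -1·0 = 18
h_7 = 3·18 + -2·7 + 3·3 + -1·1 = 48
h_8 = 3·48 + -2·18 + 3·7 + -1·3 = 126
h_9 = 3·126 + -2·48 + 3·18 + -1·7 = 329
h_10 = 3·329 + -2·126 + 3·48 + -1·18 = 861
h_11 = 3·861 + -2·329 + 3·126 + -1·48 = 2255
h_12 = 3·2255 + -2·861 + 3·329 + -1·126 = 5904
h_13 = 3·5904 + -2·2255 + 3·861 + -1·329 = 15456

15456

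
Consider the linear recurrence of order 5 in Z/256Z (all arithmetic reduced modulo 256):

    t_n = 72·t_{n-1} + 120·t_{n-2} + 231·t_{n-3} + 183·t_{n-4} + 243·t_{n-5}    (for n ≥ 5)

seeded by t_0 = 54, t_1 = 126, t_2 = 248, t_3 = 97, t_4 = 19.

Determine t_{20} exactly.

t_5 = 72·19 + 120·97 + 231·248 + 183·126 + 243·54 = 236
t_6 = 72·236 + 120·19 + 231·97 + 183·248 + 243·126 = 177
t_7 = 72·177 + 120·236 + 231·19 + 183·97 + 243·248 = 76
t_8 = 72·76 + 120·177 + 231·236 + 183·19 + 243·97 = 244
t_9 = 72·244 + 120·76 + 231·177 + 183·236 + 243·19 = 180
t_10 = 72·180 + 120·244 + 231·76 + 183·177 + 243·236 = 31
t_11 = 72·31 + 120·180 + 231·244 + 183·76 + 243·177 = 155
t_12 = 72·155 + 120·31 + 231·180 + 183·244 + 243·76 = 28
t_13 = 72·28 + 120·155 + 231·31 + 183·180 + 243·244 = 201
t_14 = 72·201 + 120·28 + 231·155 + 183·31 + 243·180 = 138
t_15 = 72·138 + 120·201 + 231·28 + 183·155 + 243·31 = 134
t_16 = 72·134 + 120·138 + 231·201 + 183·28 + 243·155 = 228
t_17 = 72·228 + 120·134 + 231·138 + 183·201 + 243·28 = 185
t_18 = 72·185 + 120·228 + 231·134 + 183·138 + 243·201 = 67
t_19 = 72·67 + 120·185 + 231·228 + 183·134 + 243·138 = 20
t_20 = 72·20 + 120·67 + 231·185 + 183·228 + 243·134 = 37

37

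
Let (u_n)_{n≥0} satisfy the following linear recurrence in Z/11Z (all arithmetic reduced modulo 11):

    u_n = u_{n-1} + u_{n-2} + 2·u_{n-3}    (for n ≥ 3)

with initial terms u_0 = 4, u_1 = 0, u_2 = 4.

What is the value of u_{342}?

9

u_3 = 1·4 + 1·0 + 2·4 = 1
u_4 = 1·1 + 1·4 + 2·0 = 5
u_5 = 1·5 + 1·1 + 2·4 = 3
u_6 = 1·3 + 1·5 + 2·1 = 10
u_7 = 1·10 + 1·3 + 2·5 = 1
u_8 = 1·1 + 1·10 + 2·3 = 6
u_9 = 1·6 + 1·1 + 2·10 = 5
u_10 = 1·5 + 1·6 + 2·1 = 2
u_11 = 1·2 + 1·5 + 2·6 = 8
u_12 = 1·8 + 1·2 + 2·5 = 9
u_13 = 1·9 + 1·8 + 2·2 = 10
u_14 = 1·10 + 1·9 + 2·8 = 2
u_15 = 1·2 + 1·10 + 2·9 = 8
u_16 = 1·8 + 1·2 + 2·10 = 8
u_17 = 1·8 + 1·8 + 2·2 = 9
u_18 = 1·9 + 1·8 + 2·8 = 0
u_19 = 1·0 + 1·9 + 2·8 = 3
u_20 = 1·3 + 1·0 + 2·9 = 10
u_21 = 1·10 + 1·3 + 2·0 = 2
u_22 = 1·2 + 1·10 + 2·3 = 7
u_23 = 1·7 + 1·2 + 2·10 = 7
u_24 = 1·7 + 1·7 + 2·2 = 7
u_25 = 1·7 + 1·7 + 2·7 = 6
u_26 = 1·6 + 1·7 + 2·7 = 5
u_27 = 1·5 + 1·6 + 2·7 = 3
u_28 = 1·3 + 1·5 + 2·6 = 9
u_29 = 1·9 + 1·3 + 2·5 = 0
u_30 = 1·0 + 1·9 + 2·3 = 4
u_31 = 1·4 + 1·0 + 2·9 = 0
u_32 = 1·0 + 1·4 + 2·0 = 4
(u_30, u_31, u_32) = (4, 0, 4) = (u_0, u_1, u_2), so the sequence has period 30.
342 ≡ 12 (mod 30), hence u_342 = u_12 = 9.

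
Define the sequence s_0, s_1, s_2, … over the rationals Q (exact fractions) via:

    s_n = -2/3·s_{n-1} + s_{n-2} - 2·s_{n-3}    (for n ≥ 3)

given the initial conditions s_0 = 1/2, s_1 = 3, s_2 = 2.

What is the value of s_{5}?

-10/27

s_3 = -2/3·2 + 1·3 + -2·1/2 = 2/3
s_4 = -2/3·2/3 + 1·2 + -2·3 = -40/9
s_5 = -2/3·-40/9 + 1·2/3 + -2·2 = -10/27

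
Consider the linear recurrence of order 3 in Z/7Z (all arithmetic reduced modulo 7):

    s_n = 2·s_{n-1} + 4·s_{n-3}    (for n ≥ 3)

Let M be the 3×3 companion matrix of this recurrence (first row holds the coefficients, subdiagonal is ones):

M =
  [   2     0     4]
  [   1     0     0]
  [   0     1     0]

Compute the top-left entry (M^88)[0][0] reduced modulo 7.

(M^88)[0][0] is the top entry after applying M 88 times to the unit state (1, 0, 0). Equivalently it is h_{90} for the auxiliary sequence (h_n) obeying the same recurrence with h_2 = 1 and h_i = 0 for 0 ≤ i < 2:
h_3 = 2·1 + 0·0 + 4·0 = 2
h_4 = 2·2 + 0·1 + 4·0 = 4
h_5 = 2·4 + 0·2 + 4·1 = 5
h_6 = 2·5 + 0·4 + 4·2 = 4
h_7 = 2·4 + 0·5 + 4·4 = 3
h_8 = 2·3 + 0·4 + 4·5 = 5
h_9 = 2·5 + 0·3 + 4·4 = 5
h_10 = 2·5 + 0·5 + 4·3 = 1
h_11 = 2·1 + 0·5 + 4·5 = 1
h_12 = 2·1 + 0·1 + 4·5 = 1
h_13 = 2·1 + 0·1 + 4·1 = 6
h_14 = 2·6 + 0·1 + 4·1 = 2
h_15 = 2·2 + 0·6 + 4·1 = 1
h_16 = 2·1 + 0·2 + 4·6 = 5
h_17 = 2·5 + 0·1 + 4·2 = 4
h_18 = 2·4 + 0·5 + 4·1 = 5
h_19 = 2·5 + 0·4 + 4·5 = 2
h_20 = 2·2 + 0·5 + 4·4 = 6
h_21 = 2·6 + 0·2 + 4·5 = 4
h_22 = 2·4 + 0·6 + 4·2 = 2
h_23 = 2·2 + 0·4 + 4·6 = 0
h_24 = 2·0 + 0·2 + 4·4 = 2
h_25 = 2·2 + 0·0 + 4·2 = 5
h_26 = 2·5 + 0·2 + 4·0 = 3
h_27 = 2·3 + 0·5 + 4·2 = 0
h_28 = 2·0 + 0·3 + 4·5 = 6
h_29 = 2·6 + 0·0 + 4·3 = 3
h_30 = 2·3 + 0·6 + 4·0 = 6
h_31 = 2·6 + 0·3 + 4·6 = 1
h_32 = 2·1 + 0·6 + 4·3 = 0
h_33 = 2·0 + 0·1 + 4·6 = 3
h_34 = 2·3 + 0·0 + 4·1 = 3
h_35 = 2·3 + 0·3 + 4·0 = 6
h_36 = 2·6 + 0·3 + 4·3 = 3
h_37 = 2·3 + 0·6 + 4·3 = 4
h_38 = 2·4 + 0·3 + 4·6 = 4
h_39 = 2·4 + 0·4 + 4·3 = 6
h_40 = 2·6 + 0·4 + 4·4 = 0
h_41 = 2·0 + 0·6 + 4·4 = 2
h_42 = 2·2 + 0·0 + 4·6 = 0
h_43 = 2·0 + 0·2 + 4·0 = 0
h_44 = 2·0 + 0·0 + 4·2 = 1
(h_42, h_43, h_44) = (0, 0, 1) = (h_0, h_1, h_2), so the sequence has period 42.
90 ≡ 6 (mod 42), hence h_90 = h_6 = 4.

4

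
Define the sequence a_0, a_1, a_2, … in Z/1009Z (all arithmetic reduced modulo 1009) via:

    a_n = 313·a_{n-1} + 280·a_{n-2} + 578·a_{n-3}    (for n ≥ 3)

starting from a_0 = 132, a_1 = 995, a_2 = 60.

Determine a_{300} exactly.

a_3 = 313·60 + 280·995 + 578·132 = 346
a_4 = 313·346 + 280·60 + 578·995 = 971
a_5 = 313·971 + 280·346 + 578·60 = 604
a_6 = 313·604 + 280·971 + 578·346 = 25
a_7 = 313·25 + 280·604 + 578·971 = 604
a_8 = 313·604 + 280·25 + 578·604 = 304
Continuing the recurrence:
  a_9 = 238;  a_10 = 190;  a_11 = 131;  a_12 = 706;  a_13 = 202;  a_14 = 627
  a_15 = 993;  a_16 = 752;  a_17 = 10;  a_18 = 624;  a_19 = 125;  a_20 = 672
  a_21 = 608;  a_22 = 700;  a_23 = 826;  a_24 = 780;  a_25 = 172;  a_26 = 986
  a_27 = 418;  a_28 = 821;  a_29 = 506;  a_30 = 246;  a_31 = 33;  a_32 = 365
  a_33 = 306;  a_34 = 117;  a_35 = 301;  a_36 = 132;  a_37 = 503;  a_38 = 92
  a_39 = 745;  a_40 = 783;  a_41 = 337;  a_42 = 599;  a_43 = 878;  a_44 = 641
  a_45 = 630;  a_46 = 270;  a_47 = 783;  a_48 = 717;  a_49 = 375;  a_50 = 842
  a_51 = 997;  a_52 = 758;  a_53 = 144;  a_54 = 144;  a_55 = 854;  a_56 = 371
  a_57 = 569;  a_58 = 677;  a_59 = 439;  a_60 = 1008;  a_61 = 332;  a_62 = 192
  a_63 = 119;  a_64 = 383;  a_65 = 826;  a_66 = 690;  a_67 = 666;  a_68 = 247
  a_69 = 707;  a_70 = 378;  a_71 = 954;  a_72 = 843;  a_73 = 785;  a_74 = 950
  a_75 = 449;  a_76 = 599;  a_77 = 621;  a_78 = 71;  a_79 = 492;  a_80 = 62
  a_81 = 440;  a_82 = 541;  a_83 = 444;  a_84 = 921;  a_85 = 829;  a_86 = 86
  a_87 = 320;  a_88 = 20;  a_89 = 272;  a_90 = 239;  a_91 = 78;  a_92 = 336
  a_93 = 792;  a_94 = 613;  a_95 = 419;  a_96 = 786;  a_97 = 253;  a_98 = 627
  a_99 = 973;  a_100 = 763;  a_101 = 880;  a_102 = 96;  a_103 = 63;  a_104 = 289
  a_105 = 127;  a_106 = 690;  a_107 = 846;  a_108 = 670;  a_109 = 877;  a_110 = 611
  a_111 = 719;  a_112 = 987;  a_113 = 714;  a_114 = 261;  a_115 = 503;  a_116 = 478
  a_117 = 379;  a_118 = 359;  a_119 = 361;  a_120 = 723;  a_121 = 111;  a_122 = 872
  a_123 = 475;  a_124 = 925;  a_125 = 279;  a_126 = 342;  a_127 = 399;  a_128 = 507
  a_129 = 920;  a_130 = 656;  a_131 = 233;  a_132 = 340;  a_133 = 923;  a_134 = 147
  a_135 = 507;  a_136 = 811;  a_137 = 485;  a_138 = 946;  a_139 = 628;  a_140 = 159
  a_141 = 510;  a_142 = 76;  a_143 = 186;  a_144 = 948;  a_145 = 231;  a_146 = 282
  a_147 = 644;  a_148 = 360;  a_149 = 937;  a_150 = 482;  a_151 = 771;  a_152 = 688
  a_153 = 493;  a_154 = 522;  a_155 = 862;  a_156 = 674;  a_157 = 315;  a_158 = 549
  a_159 = 822;  a_160 = 793;  a_161 = 599;  a_162 = 759;  a_163 = 946;  a_164 = 217
  a_165 = 627;  a_166 = 635;  a_167 = 286;  a_168 = 108;  a_169 = 630;  a_170 = 237
  a_171 = 215;  a_172 = 358;  a_173 = 486;  a_174 = 271;  a_175 = 11;  a_176 = 18
  a_177 = 885;  a_178 = 838;  a_179 = 863;  a_180 = 226;  a_181 = 641;  a_182 = 932
  a_183 = 460;  a_184 = 526;  a_185 = 718;  a_186 = 206;  a_187 = 470;  a_188 = 268
  a_189 = 573;  a_190 = 360;  a_191 = 208;  a_192 = 670;  a_193 = 791;  a_194 = 457
  a_195 = 76;  a_196 = 519;  a_197 = 886;  a_198 = 408;  a_199 = 745;  a_200 = 874
  a_201 = 587;  a_202 = 402;  a_203 = 266;  a_204 = 334;  a_205 = 715;  a_206 = 869
  a_207 = 318;  a_208 = 383;  a_209 = 865;  a_210 = 785;  a_211 = 961;  a_212 = 464
  a_213 = 302;  a_214 = 956;  a_215 = 166;  a_216 = 793;  a_217 = 706;  a_218 = 160
  a_219 = 823;  a_220 = 131;  a_221 = 683;  a_222 = 682;  a_223 = 140;  a_224 = 947
  a_225 = 300;  a_226 = 56;  a_227 = 107;  a_228 = 591;  a_229 = 106;  a_230 = 182
  a_231 = 428;  a_232 = 1005;  a_233 = 795;  a_234 = 689;  a_235 = 57;  a_236 = 295
  a_237 = 19;  a_238 = 413;  a_239 = 381;  a_240 = 688;  a_241 = 743;  a_242 = 666
  a_243 = 908;  a_244 = 110;  a_245 = 615;  a_246 = 450;  a_247 = 273;  a_248 = 870
  a_249 = 423;  a_250 = 32;  a_251 = 691;  a_252 = 552;  a_253 = 323;  a_254 = 216
  a_255 = 856;  a_256 = 512;  a_257 = 104;  a_258 = 704;  a_259 = 548;  a_260 = 940
  a_261 = 958;  a_262 = 959;  a_263 = 818;  a_264 = 666;  a_265 = 962;  a_266 = 831
  a_267 = 257;  a_268 = 408;  a_269 = 925;  a_270 = 388;  a_271 = 778;  a_272 = 902
  a_273 = 977;  a_274 = 54;  a_275 = 582;  a_276 = 197;  a_277 = 556;  a_278 = 544
  a_279 = 903;  a_280 = 586;  a_281 = 1003;  a_282 = 34;  a_283 = 574;  a_284 = 58
  a_285 = 762;  a_286 = 289;  a_287 = 335;  a_288 = 631;  a_289 = 259;  a_290 = 354
  a_291 = 153;  a_292 = 65;  a_293 = 412;  a_294 = 493;  a_295 = 503;  a_296 = 863
  a_297 = 712;  a_298 = 498
a_299 = 313·498 + 280·712 + 578·863 = 434
a_300 = 313·434 + 280·498 + 578·712 = 698

698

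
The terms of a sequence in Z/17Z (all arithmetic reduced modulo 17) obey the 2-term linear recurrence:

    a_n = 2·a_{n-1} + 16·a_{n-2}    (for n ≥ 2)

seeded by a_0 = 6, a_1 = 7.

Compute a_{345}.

11

a_2 = 2·7 + 16·6 = 8
a_3 = 2·8 + 16·7 = 9
a_4 = 2·9 + 16·8 = 10
a_5 = 2·10 + 16·9 = 11
a_6 = 2·11 + 16·10 = 12
a_7 = 2·12 + 16·11 = 13
a_8 = 2·13 + 16·12 = 14
a_9 = 2·14 + 16·13 = 15
a_10 = 2·15 + 16·14 = 16
a_11 = 2·16 + 16·15 = 0
a_12 = 2·0 + 16·16 = 1
a_13 = 2·1 + 16·0 = 2
a_14 = 2·2 + 16·1 = 3
a_15 = 2·3 + 16·2 = 4
a_16 = 2·4 + 16·3 = 5
a_17 = 2·5 + 16·4 = 6
a_18 = 2·6 + 16·5 = 7
(a_17, a_18) = (6, 7) = (a_0, a_1), so the sequence has period 17.
345 ≡ 5 (mod 17), hence a_345 = a_5 = 11.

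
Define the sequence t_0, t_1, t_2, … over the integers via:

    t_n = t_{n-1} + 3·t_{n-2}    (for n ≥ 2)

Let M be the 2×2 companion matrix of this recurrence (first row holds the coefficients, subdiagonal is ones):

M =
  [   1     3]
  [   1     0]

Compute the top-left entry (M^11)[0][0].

6160

(M^11)[0][0] is the top entry after applying M 11 times to the unit state (1, 0). Equivalently it is h_{12} for the auxiliary sequence (h_n) obeying the same recurrence with h_1 = 1 and h_i = 0 for 0 ≤ i < 1:
h_2 = 1·1 + 3·0 = 1
h_3 = 1·1 + 3·1 = 4
h_4 = 1·4 + 3·1 = 7
h_5 = 1·7 + 3·4 = 19
h_6 = 1·19 + 3·7 = 40
h_7 = 1·40 + 3·19 = 97
h_8 = 1·97 + 3·40 = 217
h_9 = 1·217 + 3·97 = 508
h_10 = 1·508 + 3·217 = 1159
h_11 = 1·1159 + 3·508 = 2683
h_12 = 1·2683 + 3·1159 = 6160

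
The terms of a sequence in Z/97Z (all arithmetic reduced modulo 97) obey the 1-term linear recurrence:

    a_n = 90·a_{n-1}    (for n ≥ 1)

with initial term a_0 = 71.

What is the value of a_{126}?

23

a_1 = 90·71 = 85
a_2 = 90·85 = 84
a_3 = 90·84 = 91
a_4 = 90·91 = 42
a_5 = 90·42 = 94
a_6 = 90·94 = 21
a_7 = 90·21 = 47
a_8 = 90·47 = 59
a_9 = 90·59 = 72
a_10 = 90·72 = 78
a_11 = 90·78 = 36
a_12 = 90·36 = 39
a_13 = 90·39 = 18
a_14 = 90·18 = 68
a_15 = 90·68 = 9
a_16 = 90·9 = 34
a_17 = 90·34 = 53
a_18 = 90·53 = 17
a_19 = 90·17 = 75
a_20 = 90·75 = 57
a_21 = 90·57 = 86
a_22 = 90·86 = 77
a_23 = 90·77 = 43
a_24 = 90·43 = 87
a_25 = 90·87 = 70
a_26 = 90·70 = 92
a_27 = 90·92 = 35
a_28 = 90·35 = 46
a_29 = 90·46 = 66
a_30 = 90·66 = 23
a_31 = 90·23 = 33
a_32 = 90·33 = 60
a_33 = 90·60 = 65
a_34 = 90·65 = 30
a_35 = 90·30 = 81
a_36 = 90·81 = 15
a_37 = 90·15 = 89
a_38 = 90·89 = 56
a_39 = 90·56 = 93
a_40 = 90·93 = 28
a_41 = 90·28 = 95
a_42 = 90·95 = 14
a_43 = 90·14 = 96
a_44 = 90·96 = 7
a_45 = 90·7 = 48
a_46 = 90·48 = 52
a_47 = 90·52 = 24
a_48 = 90·24 = 26
a_49 = 90·26 = 12
a_50 = 90·12 = 13
a_51 = 90·13 = 6
a_52 = 90·6 = 55
a_53 = 90·55 = 3
a_54 = 90·3 = 76
a_55 = 90·76 = 50
a_56 = 90·50 = 38
a_57 = 90·38 = 25
a_58 = 90·25 = 19
a_59 = 90·19 = 61
a_60 = 90·61 = 58
a_61 = 90·58 = 79
a_62 = 90·79 = 29
a_63 = 90·29 = 88
a_64 = 90·88 = 63
a_65 = 90·63 = 44
a_66 = 90·44 = 80
a_67 = 90·80 = 22
a_68 = 90·22 = 40
a_69 = 90·40 = 11
a_70 = 90·11 = 20
a_71 = 90·20 = 54
a_72 = 90·54 = 10
a_73 = 90·10 = 27
a_74 = 90·27 = 5
a_75 = 90·5 = 62
a_76 = 90·62 = 51
a_77 = 90·51 = 31
a_78 = 90·31 = 74
a_79 = 90·74 = 64
a_80 = 90·64 = 37
a_81 = 90·37 = 32
a_82 = 90·32 = 67
a_83 = 90·67 = 16
a_84 = 90·16 = 82
a_85 = 90·82 = 8
a_86 = 90·8 = 41
a_87 = 90·41 = 4
a_88 = 90·4 = 69
a_89 = 90·69 = 2
a_90 = 90·2 = 83
a_91 = 90·83 = 1
a_92 = 90·1 = 90
a_93 = 90·90 = 49
a_94 = 90·49 = 45
a_95 = 90·45 = 73
a_96 = 90·73 = 71
a_97 = 90·71 = 85
a_98 = 90·85 = 84
a_99 = 90·84 = 91
a_100 = 90·91 = 42
a_101 = 90·42 = 94
a_102 = 90·94 = 21
a_103 = 90·21 = 47
a_104 = 90·47 = 59
a_105 = 90·59 = 72
a_106 = 90·72 = 78
a_107 = 90·78 = 36
a_108 = 90·36 = 39
a_109 = 90·39 = 18
a_110 = 90·18 = 68
a_111 = 90·68 = 9
a_112 = 90·9 = 34
a_113 = 90·34 = 53
a_114 = 90·53 = 17
a_115 = 90·17 = 75
a_116 = 90·75 = 57
a_117 = 90·57 = 86
a_118 = 90·86 = 77
a_119 = 90·77 = 43
a_120 = 90·43 = 87
a_121 = 90·87 = 70
a_122 = 90·70 = 92
a_123 = 90·92 = 35
a_124 = 90·35 = 46
a_125 = 90·46 = 66
a_126 = 90·66 = 23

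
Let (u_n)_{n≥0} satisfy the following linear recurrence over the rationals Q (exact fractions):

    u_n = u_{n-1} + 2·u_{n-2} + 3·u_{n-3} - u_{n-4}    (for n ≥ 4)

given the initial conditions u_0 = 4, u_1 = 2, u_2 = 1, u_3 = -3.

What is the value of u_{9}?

u_4 = 1·-3 + 2·1 + 3·2 + -1·4 = 1
u_5 = 1·1 + 2·-3 + 3·1 + -1·2 = -4
u_6 = 1·-4 + 2·1 + 3·-3 + -1·1 = -12
u_7 = 1·-12 + 2·-4 + 3·1 + -1·-3 = -14
u_8 = 1·-14 + 2·-12 + 3·-4 + -1·1 = -51
u_9 = 1·-51 + 2·-14 + 3·-12 + -1·-4 = -111

-111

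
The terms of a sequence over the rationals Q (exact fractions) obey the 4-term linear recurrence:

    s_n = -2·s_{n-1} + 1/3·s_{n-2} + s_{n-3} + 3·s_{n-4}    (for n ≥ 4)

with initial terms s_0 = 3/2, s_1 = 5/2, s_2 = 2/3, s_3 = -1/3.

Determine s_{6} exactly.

s_4 = -2·-1/3 + 1/3·2/3 + 1·5/2 + 3·3/2 = 71/9
s_5 = -2·71/9 + 1/3·-1/3 + 1·2/3 + 3·5/2 = -139/18
s_6 = -2·-139/18 + 1/3·71/9 + 1·-1/3 + 3·2/3 = 533/27

533/27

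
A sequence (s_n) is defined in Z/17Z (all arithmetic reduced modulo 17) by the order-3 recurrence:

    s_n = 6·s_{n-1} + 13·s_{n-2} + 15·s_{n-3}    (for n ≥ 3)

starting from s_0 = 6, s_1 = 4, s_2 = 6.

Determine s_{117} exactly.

2

s_3 = 6·6 + 13·4 + 15·6 = 8
s_4 = 6·8 + 13·6 + 15·4 = 16
s_5 = 6·16 + 13·8 + 15·6 = 1
s_6 = 6·1 + 13·16 + 15·8 = 11
s_7 = 6·11 + 13·1 + 15·16 = 13
s_8 = 6·13 + 13·11 + 15·1 = 15
s_9 = 6·15 + 13·13 + 15·11 = 16
s_10 = 6·16 + 13·15 + 15·13 = 10
s_11 = 6·10 + 13·16 + 15·15 = 0
s_12 = 6·0 + 13·10 + 15·16 = 13
s_13 = 6·13 + 13·0 + 15·10 = 7
s_14 = 6·7 + 13·13 + 15·0 = 7
s_15 = 6·7 + 13·7 + 15·13 = 5
s_16 = 6·5 + 13·7 + 15·7 = 5
s_17 = 6·5 + 13·5 + 15·7 = 13
s_18 = 6·13 + 13·5 + 15·5 = 14
s_19 = 6·14 + 13·13 + 15·5 = 5
s_20 = 6·5 + 13·14 + 15·13 = 16
s_21 = 6·16 + 13·5 + 15·14 = 14
s_22 = 6·14 + 13·16 + 15·5 = 10
s_23 = 6·10 + 13·14 + 15·16 = 6
s_24 = 6·6 + 13·10 + 15·14 = 2
s_25 = 6·2 + 13·6 + 15·10 = 2
s_26 = 6·2 + 13·2 + 15·6 = 9
s_27 = 6·9 + 13·2 + 15·2 = 8
s_28 = 6·8 + 13·9 + 15·2 = 8
s_29 = 6·8 + 13·8 + 15·9 = 15
s_30 = 6·15 + 13·8 + 15·8 = 8
s_31 = 6·8 + 13·15 + 15·8 = 6
s_32 = 6·6 + 13·8 + 15·15 = 8
s_33 = 6·8 + 13·6 + 15·8 = 8
s_34 = 6·8 + 13·8 + 15·6 = 4
s_35 = 6·4 + 13·8 + 15·8 = 10
s_36 = 6·10 + 13·4 + 15·8 = 11
s_37 = 6·11 + 13·10 + 15·4 = 1
s_38 = 6·1 + 13·11 + 15·10 = 10
s_39 = 6·10 + 13·1 + 15·11 = 0
s_40 = 6·0 + 13·10 + 15·1 = 9
s_41 = 6·9 + 13·0 + 15·10 = 0
s_42 = 6·0 + 13·9 + 15·0 = 15
s_43 = 6·15 + 13·0 + 15·9 = 4
s_44 = 6·4 + 13·15 + 15·0 = 15
s_45 = 6·15 + 13·4 + 15·15 = 10
s_46 = 6·10 + 13·15 + 15·4 = 9
s_47 = 6·9 + 13·10 + 15·15 = 1
s_48 = 6·1 + 13·9 + 15·10 = 1
s_49 = 6·1 + 13·1 + 15·9 = 1
s_50 = 6·1 + 13·1 + 15·1 = 0
s_51 = 6·0 + 13·1 + 15·1 = 11
s_52 = 6·11 + 13·0 + 15·1 = 13
s_53 = 6·13 + 13·11 + 15·0 = 0
s_54 = 6·0 + 13·13 + 15·11 = 11
s_55 = 6·11 + 13·0 + 15·13 = 6
s_56 = 6·6 + 13·11 + 15·0 = 9
s_57 = 6·9 + 13·6 + 15·11 = 8
s_58 = 6·8 + 13·9 + 15·6 = 0
s_59 = 6·0 + 13·8 + 15·9 = 1
s_60 = 6·1 + 13·0 + 15·8 = 7
s_61 = 6·7 + 13·1 + 15·0 = 4
s_62 = 6·4 + 13·7 + 15·1 = 11
s_63 = 6·11 + 13·4 + 15·7 = 2
s_64 = 6·2 + 13·11 + 15·4 = 11
s_65 = 6·11 + 13·2 + 15·11 = 2
s_66 = 6·2 + 13·11 + 15·2 = 15
s_67 = 6·15 + 13·2 + 15·11 = 9
s_68 = 6·9 + 13·15 + 15·2 = 7
s_69 = 6·7 + 13·9 + 15·15 = 10
s_70 = 6·10 + 13·7 + 15·9 = 14
s_71 = 6·14 + 13·10 + 15·7 = 13
s_72 = 6·13 + 13·14 + 15·10 = 2
s_73 = 6·2 + 13·13 + 15·14 = 0
s_74 = 6·0 + 13·2 + 15·13 = 0
s_75 = 6·0 + 13·0 + 15·2 = 13
s_76 = 6·13 + 13·0 + 15·0 = 10
s_77 = 6·10 + 13·13 + 15·0 = 8
s_78 = 6·8 + 13·10 + 15·13 = 16
s_79 = 6·16 + 13·8 + 15·10 = 10
s_80 = 6·10 + 13·16 + 15·8 = 14
s_81 = 6·14 + 13·10 + 15·16 = 12
s_82 = 6·12 + 13·14 + 15·10 = 13
s_83 = 6·13 + 13·12 + 15·14 = 2
s_84 = 6·2 + 13·13 + 15·12 = 4
s_85 = 6·4 + 13·2 + 15·13 = 7
s_86 = 6·7 + 13·4 + 15·2 = 5
s_87 = 6·5 + 13·7 + 15·4 = 11
s_88 = 6·11 + 13·5 + 15·7 = 15
s_89 = 6·15 + 13·11 + 15·5 = 2
s_90 = 6·2 + 13·15 + 15·11 = 15
s_91 = 6·15 + 13·2 + 15·15 = 1
s_92 = 6·1 + 13·15 + 15·2 = 10
s_93 = 6·10 + 13·1 + 15·15 = 9
s_94 = 6·9 + 13·10 + 15·1 = 12
s_95 = 6·12 + 13·9 + 15·10 = 16
s_96 = 6·16 + 13·12 + 15·9 = 13
s_97 = 6·13 + 13·16 + 15·12 = 7
s_98 = 6·7 + 13·13 + 15·16 = 9
s_99 = 6·9 + 13·7 + 15·13 = 0
s_100 = 6·0 + 13·9 + 15·7 = 1
s_101 = 6·1 + 13·0 + 15·9 = 5
s_102 = 6·5 + 13·1 + 15·0 = 9
s_103 = 6·9 + 13·5 + 15·1 = 15
s_104 = 6·15 + 13·9 + 15·5 = 10
s_105 = 6·10 + 13·15 + 15·9 = 16
s_106 = 6·16 + 13·10 + 15·15 = 9
s_107 = 6·9 + 13·16 + 15·10 = 4
s_108 = 6·4 + 13·9 + 15·16 = 7
s_109 = 6·7 + 13·4 + 15·9 = 8
s_110 = 6·8 + 13·7 + 15·4 = 12
s_111 = 6·12 + 13·8 + 15·7 = 9
s_112 = 6·9 + 13·12 + 15·8 = 7
s_113 = 6·7 + 13·9 + 15·12 = 16
s_114 = 6·16 + 13·7 + 15·9 = 16
s_115 = 6·16 + 13·16 + 15·7 = 1
s_116 = 6·1 + 13·16 + 15·16 = 12
s_117 = 6·12 + 13·1 + 15·16 = 2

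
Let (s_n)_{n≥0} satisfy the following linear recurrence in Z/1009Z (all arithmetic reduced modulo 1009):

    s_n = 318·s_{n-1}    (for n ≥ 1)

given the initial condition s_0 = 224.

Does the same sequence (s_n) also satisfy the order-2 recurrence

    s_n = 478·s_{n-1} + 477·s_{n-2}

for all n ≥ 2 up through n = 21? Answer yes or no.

Terms s_0..s_21: 224, 602, 735, 651, 173, 528, 410, 219, 21, 624, 668, 534, 300, 554, 606, 998, 538, 563, 441, 996, 911, 115
n=2: candidate gives 85, actual s_2 = 735 ✗

no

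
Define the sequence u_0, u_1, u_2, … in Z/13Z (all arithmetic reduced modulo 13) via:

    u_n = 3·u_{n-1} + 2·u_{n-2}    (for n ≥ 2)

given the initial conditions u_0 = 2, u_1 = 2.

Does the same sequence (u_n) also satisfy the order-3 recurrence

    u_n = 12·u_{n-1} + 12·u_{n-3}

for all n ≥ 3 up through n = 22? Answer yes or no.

Terms u_0..u_22: 2, 2, 10, 8, 5, 5, 12, 7, 6, 6, 4, 11, 2, 2, 10, 8, 5, 5, 12, 7, 6, 6, 4
n=3: candidate gives 1, actual u_3 = 8 ✗

no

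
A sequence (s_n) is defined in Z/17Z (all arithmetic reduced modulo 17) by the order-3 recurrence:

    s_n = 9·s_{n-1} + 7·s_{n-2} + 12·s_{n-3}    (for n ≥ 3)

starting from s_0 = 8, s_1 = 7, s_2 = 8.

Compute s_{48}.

16

s_3 = 9·8 + 7·7 + 12·8 = 13
s_4 = 9·13 + 7·8 + 12·7 = 2
s_5 = 9·2 + 7·13 + 12·8 = 1
s_6 = 9·1 + 7·2 + 12·13 = 9
s_7 = 9·9 + 7·1 + 12·2 = 10
s_8 = 9·10 + 7·9 + 12·1 = 12
s_9 = 9·12 + 7·10 + 12·9 = 14
s_10 = 9·14 + 7·12 + 12·10 = 7
s_11 = 9·7 + 7·14 + 12·12 = 16
s_12 = 9·16 + 7·7 + 12·14 = 4
s_13 = 9·4 + 7·16 + 12·7 = 11
s_14 = 9·11 + 7·4 + 12·16 = 13
s_15 = 9·13 + 7·11 + 12·4 = 4
s_16 = 9·4 + 7·13 + 12·11 = 4
s_17 = 9·4 + 7·4 + 12·13 = 16
s_18 = 9·16 + 7·4 + 12·4 = 16
s_19 = 9·16 + 7·16 + 12·4 = 15
s_20 = 9·15 + 7·16 + 12·16 = 14
s_21 = 9·14 + 7·15 + 12·16 = 15
s_22 = 9·15 + 7·14 + 12·15 = 5
s_23 = 9·5 + 7·15 + 12·14 = 12
s_24 = 9·12 + 7·5 + 12·15 = 0
s_25 = 9·0 + 7·12 + 12·5 = 8
s_26 = 9·8 + 7·0 + 12·12 = 12
s_27 = 9·12 + 7·8 + 12·0 = 11
s_28 = 9·11 + 7·12 + 12·8 = 7
s_29 = 9·7 + 7·11 + 12·12 = 12
s_30 = 9·12 + 7·7 + 12·11 = 0
s_31 = 9·0 + 7·12 + 12·7 = 15
s_32 = 9·15 + 7·0 + 12·12 = 7
s_33 = 9·7 + 7·15 + 12·0 = 15
s_34 = 9·15 + 7·7 + 12·15 = 7
s_35 = 9·7 + 7·15 + 12·7 = 14
s_36 = 9·14 + 7·7 + 12·15 = 15
s_37 = 9·15 + 7·14 + 12·7 = 11
s_38 = 9·11 + 7·15 + 12·14 = 15
s_39 = 9·15 + 7·11 + 12·15 = 1
s_40 = 9·1 + 7·15 + 12·11 = 8
s_41 = 9·8 + 7·1 + 12·15 = 4
s_42 = 9·4 + 7·8 + 12·1 = 2
s_43 = 9·2 + 7·4 + 12·8 = 6
s_44 = 9·6 + 7·2 + 12·4 = 14
s_45 = 9·14 + 7·6 + 12·2 = 5
s_46 = 9·5 + 7·14 + 12·6 = 11
s_47 = 9·11 + 7·5 + 12·14 = 13
s_48 = 9·13 + 7·11 + 12·5 = 16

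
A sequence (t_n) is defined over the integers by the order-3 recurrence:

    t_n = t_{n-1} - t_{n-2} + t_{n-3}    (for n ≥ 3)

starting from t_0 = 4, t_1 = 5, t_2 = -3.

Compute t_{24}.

t_3 = 1·-3 + -1·5 + 1·4 = -4
t_4 = 1·-4 + -1·-3 + 1·5 = 4
t_5 = 1·4 + -1·-4 + 1·-3 = 5
t_6 = 1·5 + -1·4 + 1·-4 = -3
(t_4, t_5, t_6) = (4, 5, -3) = (t_0, t_1, t_2), so the sequence has period 4.
24 ≡ 0 (mod 4), hence t_24 = t_0 = 4.

4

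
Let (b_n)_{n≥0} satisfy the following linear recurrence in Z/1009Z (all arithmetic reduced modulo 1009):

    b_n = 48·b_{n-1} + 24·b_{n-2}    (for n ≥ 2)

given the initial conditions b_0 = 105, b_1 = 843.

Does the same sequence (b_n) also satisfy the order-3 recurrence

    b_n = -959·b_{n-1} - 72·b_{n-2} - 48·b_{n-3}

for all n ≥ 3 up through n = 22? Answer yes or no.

Terms b_0..b_22: 105, 843, 606, 888, 664, 716, 863, 86, 624, 737, 911, 876, 345, 251, 148, 11, 44, 358, 78, 228, 708, 105, 843
n=3: candidate gives 888, actual b_3 = 888 ✓
n=4: candidate gives 664, actual b_4 = 664 ✓
n=5: candidate gives 716, actual b_5 = 716 ✓
n=6: candidate gives 863, actual b_6 = 863 ✓
n=7: candidate gives 86, actual b_7 = 86 ✓
n=8: candidate gives 624, actual b_8 = 624 ✓
n=9: candidate gives 737, actual b_9 = 737 ✓
n=10: candidate gives 911, actual b_10 = 911 ✓
n=11: candidate gives 876, actual b_11 = 876 ✓
n=12: candidate gives 345, actual b_12 = 345 ✓
n=13: candidate gives 251, actual b_13 = 251 ✓
n=14: candidate gives 148, actual b_14 = 148 ✓
n=15: candidate gives 11, actual b_15 = 11 ✓
n=16: candidate gives 44, actual b_16 = 44 ✓
n=17: candidate gives 358, actual b_17 = 358 ✓
n=18: candidate gives 78, actual b_18 = 78 ✓
n=19: candidate gives 228, actual b_19 = 228 ✓
n=20: candidate gives 708, actual b_20 = 708 ✓
n=21: candidate gives 105, actual b_21 = 105 ✓
n=22: candidate gives 843, actual b_22 = 843 ✓

yes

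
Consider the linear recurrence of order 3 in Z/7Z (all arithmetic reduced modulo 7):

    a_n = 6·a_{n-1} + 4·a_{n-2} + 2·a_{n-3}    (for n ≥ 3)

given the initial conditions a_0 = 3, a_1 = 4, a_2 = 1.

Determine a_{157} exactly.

0

a_3 = 6·1 + 4·4 + 2·3 = 0
a_4 = 6·0 + 4·1 + 2·4 = 5
a_5 = 6·5 + 4·0 + 2·1 = 4
a_6 = 6·4 + 4·5 + 2·0 = 2
a_7 = 6·2 + 4·4 + 2·5 = 3
a_8 = 6·3 + 4·2 + 2·4 = 6
a_9 = 6·6 + 4·3 + 2·2 = 3
a_10 = 6·3 + 4·6 + 2·3 = 6
a_11 = 6·6 + 4·3 + 2·6 = 4
a_12 = 6·4 + 4·6 + 2·3 = 5
a_13 = 6·5 + 4·4 + 2·6 = 2
a_14 = 6·2 + 4·5 + 2·4 = 5
a_15 = 6·5 + 4·2 + 2·5 = 6
a_16 = 6·6 + 4·5 + 2·2 = 4
a_17 = 6·4 + 4·6 + 2·5 = 2
a_18 = 6·2 + 4·4 + 2·6 = 5
a_19 = 6·5 + 4·2 + 2·4 = 4
a_20 = 6·4 + 4·5 + 2·2 = 6
a_21 = 6·6 + 4·4 + 2·5 = 6
a_22 = 6·6 + 4·6 + 2·4 = 5
a_23 = 6·5 + 4·6 + 2·6 = 3
a_24 = 6·3 + 4·5 + 2·6 = 1
a_25 = 6·1 + 4·3 + 2·5 = 0
a_26 = 6·0 + 4·1 + 2·3 = 3
a_27 = 6·3 + 4·0 + 2·1 = 6
a_28 = 6·6 + 4·3 + 2·0 = 6
a_29 = 6·6 + 4·6 + 2·3 = 3
a_30 = 6·3 + 4·6 + 2·6 = 5
a_31 = 6·5 + 4·3 + 2·6 = 5
a_32 = 6·5 + 4·5 + 2·3 = 0
a_33 = 6·0 + 4·5 + 2·5 = 2
a_34 = 6·2 + 4·0 + 2·5 = 1
a_35 = 6·1 + 4·2 + 2·0 = 0
a_36 = 6·0 + 4·1 + 2·2 = 1
a_37 = 6·1 + 4·0 + 2·1 = 1
a_38 = 6·1 + 4·1 + 2·0 = 3
a_39 = 6·3 + 4·1 + 2·1 = 3
a_40 = 6·3 + 4·3 + 2·1 = 4
a_41 = 6·4 + 4·3 + 2·3 = 0
a_42 = 6·0 + 4·4 + 2·3 = 1
a_43 = 6·1 + 4·0 + 2·4 = 0
a_44 = 6·0 + 4·1 + 2·0 = 4
a_45 = 6·4 + 4·0 + 2·1 = 5
a_46 = 6·5 + 4·4 + 2·0 = 4
a_47 = 6·4 + 4·5 + 2·4 = 3
a_48 = 6·3 + 4·4 + 2·5 = 2
a_49 = 6·2 + 4·3 + 2·4 = 4
a_50 = 6·4 + 4·2 + 2·3 = 3
a_51 = 6·3 + 4·4 + 2·2 = 3
a_52 = 6·3 + 4·3 + 2·4 = 3
a_53 = 6·3 + 4·3 + 2·3 = 1
a_54 = 6·1 + 4·3 + 2·3 = 3
a_55 = 6·3 + 4·1 + 2·3 = 0
a_56 = 6·0 + 4·3 + 2·1 = 0
a_57 = 6·0 + 4·0 + 2·3 = 6
a_58 = 6·6 + 4·0 + 2·0 = 1
a_59 = 6·1 + 4·6 + 2·0 = 2
a_60 = 6·2 + 4·1 + 2·6 = 0
a_61 = 6·0 + 4·2 + 2·1 = 3
a_62 = 6·3 + 4·0 + 2·2 = 1
a_63 = 6·1 + 4·3 + 2·0 = 4
a_64 = 6·4 + 4·1 + 2·3 = 6
a_65 = 6·6 + 4·4 + 2·1 = 5
a_66 = 6·5 + 4·6 + 2·4 = 6
a_67 = 6·6 + 4·5 + 2·6 = 5
a_68 = 6·5 + 4·6 + 2·5 = 1
a_69 = 6·1 + 4·5 + 2·6 = 3
a_70 = 6·3 + 4·1 + 2·5 = 4
a_71 = 6·4 + 4·3 + 2·1 = 3
a_72 = 6·3 + 4·4 + 2·3 = 5
a_73 = 6·5 + 4·3 + 2·4 = 1
a_74 = 6·1 + 4·5 + 2·3 = 4
a_75 = 6·4 + 4·1 + 2·5 = 3
a_76 = 6·3 + 4·4 + 2·1 = 1
a_77 = 6·1 + 4·3 + 2·4 = 5
a_78 = 6·5 + 4·1 + 2·3 = 5
a_79 = 6·5 + 4·5 + 2·1 = 3
a_80 = 6·3 + 4·5 + 2·5 = 6
a_81 = 6·6 + 4·3 + 2·5 = 2
a_82 = 6·2 + 4·6 + 2·3 = 0
a_83 = 6·0 + 4·2 + 2·6 = 6
a_84 = 6·6 + 4·0 + 2·2 = 5
a_85 = 6·5 + 4·6 + 2·0 = 5
a_86 = 6·5 + 4·5 + 2·6 = 6
a_87 = 6·6 + 4·5 + 2·5 = 3
a_88 = 6·3 + 4·6 + 2·5 = 3
a_89 = 6·3 + 4·3 + 2·6 = 0
a_90 = 6·0 + 4·3 + 2·3 = 4
a_91 = 6·4 + 4·0 + 2·3 = 2
a_92 = 6·2 + 4·4 + 2·0 = 0
a_93 = 6·0 + 4·2 + 2·4 = 2
a_94 = 6·2 + 4·0 + 2·2 = 2
a_95 = 6·2 + 4·2 + 2·0 = 6
a_96 = 6·6 + 4·2 + 2·2 = 6
a_97 = 6·6 + 4·6 + 2·2 = 1
a_98 = 6·1 + 4·6 + 2·6 = 0
a_99 = 6·0 + 4·1 + 2·6 = 2
a_100 = 6·2 + 4·0 + 2·1 = 0
a_101 = 6·0 + 4·2 + 2·0 = 1
a_102 = 6·1 + 4·0 + 2·2 = 3
a_103 = 6·3 + 4·1 + 2·0 = 1
a_104 = 6·1 + 4·3 + 2·1 = 6
a_105 = 6·6 + 4·1 + 2·3 = 4
a_106 = 6·4 + 4·6 + 2·1 = 1
a_107 = 6·1 + 4·4 + 2·6 = 6
a_108 = 6·6 + 4·1 + 2·4 = 6
a_109 = 6·6 + 4·6 + 2·1 = 6
a_110 = 6·6 + 4·6 + 2·6 = 2
a_111 = 6·2 + 4·6 + 2·6 = 6
a_112 = 6·6 + 4·2 + 2·6 = 0
a_113 = 6·0 + 4·6 + 2·2 = 0
a_114 = 6·0 + 4·0 + 2·6 = 5
a_115 = 6·5 + 4·0 + 2·0 = 2
a_116 = 6·2 + 4·5 + 2·0 = 4
a_117 = 6·4 + 4·2 + 2·5 = 0
a_118 = 6·0 + 4·4 + 2·2 = 6
a_119 = 6·6 + 4·0 + 2·4 = 2
a_120 = 6·2 + 4·6 + 2·0 = 1
a_121 = 6·1 + 4·2 + 2·6 = 5
a_122 = 6·5 + 4·1 + 2·2 = 3
a_123 = 6·3 + 4·5 + 2·1 = 5
a_124 = 6·5 + 4·3 + 2·5 = 3
a_125 = 6·3 + 4·5 + 2·3 = 2
a_126 = 6·2 + 4·3 + 2·5 = 6
a_127 = 6·6 + 4·2 + 2·3 = 1
a_128 = 6·1 + 4·6 + 2·2 = 6
a_129 = 6·6 + 4·1 + 2·6 = 3
a_130 = 6·3 + 4·6 + 2·1 = 2
a_131 = 6·2 + 4·3 + 2·6 = 1
a_132 = 6·1 + 4·2 + 2·3 = 6
a_133 = 6·6 + 4·1 + 2·2 = 2
a_134 = 6·2 + 4·6 + 2·1 = 3
a_135 = 6·3 + 4·2 + 2·6 = 3
a_136 = 6·3 + 4·3 + 2·2 = 6
a_137 = 6·6 + 4·3 + 2·3 = 5
a_138 = 6·5 + 4·6 + 2·3 = 4
a_139 = 6·4 + 4·5 + 2·6 = 0
a_140 = 6·0 + 4·4 + 2·5 = 5
a_141 = 6·5 + 4·0 + 2·4 = 3
a_142 = 6·3 + 4·5 + 2·0 = 3
a_143 = 6·3 + 4·3 + 2·5 = 5
a_144 = 6·5 + 4·3 + 2·3 = 6
a_145 = 6·6 + 4·5 + 2·3 = 6
a_146 = 6·6 + 4·6 + 2·5 = 0
a_147 = 6·0 + 4·6 + 2·6 = 1
a_148 = 6·1 + 4·0 + 2·6 = 4
a_149 = 6·4 + 4·1 + 2·0 = 0
a_150 = 6·0 + 4·4 + 2·1 = 4
a_151 = 6·4 + 4·0 + 2·4 = 4
a_152 = 6·4 + 4·4 + 2·0 = 5
a_153 = 6·5 + 4·4 + 2·4 = 5
a_154 = 6·5 + 4·5 + 2·4 = 2
a_155 = 6·2 + 4·5 + 2·5 = 0
a_156 = 6·0 + 4·2 + 2·5 = 4
a_157 = 6·4 + 4·0 + 2·2 = 0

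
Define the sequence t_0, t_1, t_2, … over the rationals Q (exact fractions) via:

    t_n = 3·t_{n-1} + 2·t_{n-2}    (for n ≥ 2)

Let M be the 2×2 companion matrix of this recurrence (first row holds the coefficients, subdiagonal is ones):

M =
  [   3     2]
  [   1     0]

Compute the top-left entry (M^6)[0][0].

(M^6)[0][0] is the top entry after applying M 6 times to the unit state (1, 0). Equivalently it is h_{7} for the auxiliary sequence (h_n) obeying the same recurrence with h_1 = 1 and h_i = 0 for 0 ≤ i < 1:
h_2 = 3·1 + 2·0 = 3
h_3 = 3·3 + 2·1 = 11
h_4 = 3·11 + 2·3 = 39
h_5 = 3·39 + 2·11 = 139
h_6 = 3·139 + 2·39 = 495
h_7 = 3·495 + 2·139 = 1763

1763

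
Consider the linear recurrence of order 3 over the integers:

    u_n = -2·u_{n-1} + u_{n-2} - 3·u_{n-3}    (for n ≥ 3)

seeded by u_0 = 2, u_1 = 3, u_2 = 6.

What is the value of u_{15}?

-2217225

u_3 = -2·6 + 1·3 + -3·2 = -15
u_4 = -2·-15 + 1·6 + -3·3 = 27
u_5 = -2·27 + 1·-15 + -3·6 = -87
u_6 = -2·-87 + 1·27 + -3·-15 = 246
u_7 = -2·246 + 1·-87 + -3·27 = -660
u_8 = -2·-660 + 1·246 + -3·-87 = 1827
u_9 = -2·1827 + 1·-660 + -3·246 = -5052
u_10 = -2·-5052 + 1·1827 + -3·-660 = 13911
u_11 = -2·13911 + 1·-5052 + -3·1827 = -38355
u_12 = -2·-38355 + 1·13911 + -3·-5052 = 105777
u_13 = -2·105777 + 1·-38355 + -3·13911 = -291642
u_14 = -2·-291642 + 1·105777 + -3·-38355 = 804126
u_15 = -2·804126 + 1·-291642 + -3·105777 = -2217225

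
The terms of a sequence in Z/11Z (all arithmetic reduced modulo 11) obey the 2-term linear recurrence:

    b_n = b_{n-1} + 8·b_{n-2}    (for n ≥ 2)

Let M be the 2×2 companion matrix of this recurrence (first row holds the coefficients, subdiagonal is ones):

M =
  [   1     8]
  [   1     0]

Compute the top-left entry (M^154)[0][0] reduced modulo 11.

9

(M^154)[0][0] is the top entry after applying M 154 times to the unit state (1, 0). Equivalently it is h_{155} for the auxiliary sequence (h_n) obeying the same recurrence with h_1 = 1 and h_i = 0 for 0 ≤ i < 1:
h_2 = 1·1 + 8·0 = 1
h_3 = 1·1 + 8·1 = 9
h_4 = 1·9 + 8·1 = 6
h_5 = 1·6 + 8·9 = 1
h_6 = 1·1 + 8·6 = 5
h_7 = 1·5 + 8·1 = 2
h_8 = 1·2 + 8·5 = 9
h_9 = 1·9 + 8·2 = 3
h_10 = 1·3 + 8·9 = 9
h_11 = 1·9 + 8·3 = 0
h_12 = 1·0 + 8·9 = 6
h_13 = 1·6 + 8·0 = 6
h_14 = 1·6 + 8·6 = 10
h_15 = 1·10 + 8·6 = 3
h_16 = 1·3 + 8·10 = 6
h_17 = 1·6 + 8·3 = 8
h_18 = 1·8 + 8·6 = 1
h_19 = 1·1 + 8·8 = 10
h_20 = 1·10 + 8·1 = 7
h_21 = 1·7 + 8·10 = 10
h_22 = 1·10 + 8·7 = 0
h_23 = 1·0 + 8·10 = 3
h_24 = 1·3 + 8·0 = 3
h_25 = 1·3 + 8·3 = 5
h_26 = 1·5 + 8·3 = 7
h_27 = 1·7 + 8·5 = 3
h_28 = 1·3 + 8·7 = 4
h_29 = 1·4 + 8·3 = 6
h_30 = 1·6 + 8·4 = 5
h_31 = 1·5 + 8·6 = 9
h_32 = 1·9 + 8·5 = 5
h_33 = 1·5 + 8·9 = 0
h_34 = 1·0 + 8·5 = 7
h_35 = 1·7 + 8·0 = 7
h_36 = 1·7 + 8·7 = 8
h_37 = 1·8 + 8·7 = 9
h_38 = 1·9 + 8·8 = 7
h_39 = 1·7 + 8·9 = 2
h_40 = 1·2 + 8·7 = 3
h_41 = 1·3 + 8·2 = 8
h_42 = 1·8 + 8·3 = 10
h_43 = 1·10 + 8·8 = 8
h_44 = 1·8 + 8·10 = 0
h_45 = 1·0 + 8·8 = 9
h_46 = 1·9 + 8·0 = 9
h_47 = 1·9 + 8·9 = 4
h_48 = 1·4 + 8·9 = 10
h_49 = 1·10 + 8·4 = 9
h_50 = 1·9 + 8·10 = 1
h_51 = 1·1 + 8·9 = 7
h_52 = 1·7 + 8·1 = 4
h_53 = 1·4 + 8·7 = 5
h_54 = 1·5 + 8·4 = 4
h_55 = 1·4 + 8·5 = 0
h_56 = 1·0 + 8·4 = 10
h_57 = 1·10 + 8·0 = 10
h_58 = 1·10 + 8·10 = 2
h_59 = 1·2 + 8·10 = 5
h_60 = 1·5 + 8·2 = 10
h_61 = 1·10 + 8·5 = 6
h_62 = 1·6 + 8·10 = 9
h_63 = 1·9 + 8·6 = 2
h_64 = 1·2 + 8·9 = 8
h_65 = 1·8 + 8·2 = 2
h_66 = 1·2 + 8·8 = 0
h_67 = 1·0 + 8·2 = 5
h_68 = 1·5 + 8·0 = 5
h_69 = 1·5 + 8·5 = 1
h_70 = 1·1 + 8·5 = 8
h_71 = 1·8 + 8·1 = 5
h_72 = 1·5 + 8·8 = 3
h_73 = 1·3 + 8·5 = 10
h_74 = 1·10 + 8·3 = 1
h_75 = 1·1 + 8·10 = 4
h_76 = 1·4 + 8·1 = 1
h_77 = 1·1 + 8·4 = 0
h_78 = 1·0 + 8·1 = 8
h_79 = 1·8 + 8·0 = 8
h_80 = 1·8 + 8·8 = 6
h_81 = 1·6 + 8·8 = 4
h_82 = 1·4 + 8·6 = 8
h_83 = 1·8 + 8·4 = 7
h_84 = 1·7 + 8·8 = 5
h_85 = 1·5 + 8·7 = 6
h_86 = 1·6 + 8·5 = 2
h_87 = 1·2 + 8·6 = 6
h_88 = 1·6 + 8·2 = 0
h_89 = 1·0 + 8·6 = 4
h_90 = 1·4 + 8·0 = 4
h_91 = 1·4 + 8·4 = 3
h_92 = 1·3 + 8·4 = 2
h_93 = 1·2 + 8·3 = 4
h_94 = 1·4 + 8·2 = 9
h_95 = 1·9 + 8·4 = 8
h_96 = 1·8 + 8·9 = 3
h_97 = 1·3 + 8·8 = 1
h_98 = 1·1 + 8·3 = 3
h_99 = 1·3 + 8·1 = 0
h_100 = 1·0 + 8·3 = 2
h_101 = 1·2 + 8·0 = 2
h_102 = 1·2 + 8·2 = 7
h_103 = 1·7 + 8·2 = 1
h_104 = 1·1 + 8·7 = 2
h_105 = 1·2 + 8·1 = 10
h_106 = 1·10 + 8·2 = 4
h_107 = 1·4 + 8·10 = 7
h_108 = 1·7 + 8·4 = 6
h_109 = 1·6 + 8·7 = 7
h_110 = 1·7 + 8·6 = 0
h_111 = 1·0 + 8·7 = 1
h_112 = 1·1 + 8·0 = 1
h_113 = 1·1 + 8·1 = 9
h_114 = 1·9 + 8·1 = 6
h_115 = 1·6 + 8·9 = 1
h_116 = 1·1 + 8·6 = 5
h_117 = 1·5 + 8·1 = 2
h_118 = 1·2 + 8·5 = 9
h_119 = 1·9 + 8·2 = 3
h_120 = 1·3 + 8·9 = 9
h_121 = 1·9 + 8·3 = 0
h_122 = 1·0 + 8·9 = 6
h_123 = 1·6 + 8·0 = 6
h_124 = 1·6 + 8·6 = 10
h_125 = 1·10 + 8·6 = 3
h_126 = 1·3 + 8·10 = 6
h_127 = 1·6 + 8·3 = 8
h_128 = 1·8 + 8·6 = 1
h_129 = 1·1 + 8·8 = 10
h_130 = 1·10 + 8·1 = 7
h_131 = 1·7 + 8·10 = 10
h_132 = 1·10 + 8·7 = 0
h_133 = 1·0 + 8·10 = 3
h_134 = 1·3 + 8·0 = 3
h_135 = 1·3 + 8·3 = 5
h_136 = 1·5 + 8·3 = 7
h_137 = 1·7 + 8·5 = 3
h_138 = 1·3 + 8·7 = 4
h_139 = 1·4 + 8·3 = 6
h_140 = 1·6 + 8·4 = 5
h_141 = 1·5 + 8·6 = 9
h_142 = 1·9 + 8·5 = 5
h_143 = 1·5 + 8·9 = 0
h_144 = 1·0 + 8·5 = 7
h_145 = 1·7 + 8·0 = 7
h_146 = 1·7 + 8·7 = 8
h_147 = 1·8 + 8·7 = 9
h_148 = 1·9 + 8·8 = 7
h_149 = 1·7 + 8·9 = 2
h_150 = 1·2 + 8·7 = 3
h_151 = 1·3 + 8·2 = 8
h_152 = 1·8 + 8·3 = 10
h_153 = 1·10 + 8·8 = 8
h_154 = 1·8 + 8·10 = 0
h_155 = 1·0 + 8·8 = 9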